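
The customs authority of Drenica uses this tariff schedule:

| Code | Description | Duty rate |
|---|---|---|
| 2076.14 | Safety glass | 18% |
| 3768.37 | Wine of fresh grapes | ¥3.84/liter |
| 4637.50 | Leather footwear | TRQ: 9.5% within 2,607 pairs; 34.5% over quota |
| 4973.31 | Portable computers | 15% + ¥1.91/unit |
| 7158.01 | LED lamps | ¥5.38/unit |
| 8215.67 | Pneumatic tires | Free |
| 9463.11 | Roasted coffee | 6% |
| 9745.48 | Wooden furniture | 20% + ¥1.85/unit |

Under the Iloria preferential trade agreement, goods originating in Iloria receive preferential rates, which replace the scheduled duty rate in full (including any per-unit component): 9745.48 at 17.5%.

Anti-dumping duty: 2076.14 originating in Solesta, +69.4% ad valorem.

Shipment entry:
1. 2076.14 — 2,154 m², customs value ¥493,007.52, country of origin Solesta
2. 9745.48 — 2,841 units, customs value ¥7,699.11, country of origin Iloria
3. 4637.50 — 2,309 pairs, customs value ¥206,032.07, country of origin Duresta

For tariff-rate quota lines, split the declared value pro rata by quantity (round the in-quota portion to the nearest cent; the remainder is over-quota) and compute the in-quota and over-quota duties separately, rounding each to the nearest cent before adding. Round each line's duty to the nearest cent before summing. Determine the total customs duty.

¥451,808.96

Line 1 (2076.14, Solesta, 2,154 m², ¥493,007.52):
Base rate for 2076.14 is 18%.
Additional duty on 2076.14 from Solesta: +69.4%. Applied ad valorem rate: 18% + 69.4% = 87.4%.
Duty = ¥493,007.52 × 87.4% = ¥430,888.57.
Line 2 (9745.48, Iloria, 2,841 units, ¥7,699.11):
Base rate for 9745.48 is 20% + ¥1.85/unit.
Origin Iloria qualifies under the Drenica–Iloria agreement and 9745.48 is covered: preferential rate 17.5% applies instead.
Duty = ¥7,699.11 × 17.5% = ¥1,347.34.
Line 3 (4637.50, Duresta, 2,309 pairs, ¥206,032.07):
Code 4637.50 is under a tariff-rate quota (threshold 2,607 pairs). Quantity 2,309 pairs is within the quota, so the in-quota rate 9.5% applies to the full value.
Duty = ¥206,032.07 × 9.5% = ¥19,573.05.
Total = ¥430,888.57 + ¥1,347.34 + ¥19,573.05 = ¥451,808.96.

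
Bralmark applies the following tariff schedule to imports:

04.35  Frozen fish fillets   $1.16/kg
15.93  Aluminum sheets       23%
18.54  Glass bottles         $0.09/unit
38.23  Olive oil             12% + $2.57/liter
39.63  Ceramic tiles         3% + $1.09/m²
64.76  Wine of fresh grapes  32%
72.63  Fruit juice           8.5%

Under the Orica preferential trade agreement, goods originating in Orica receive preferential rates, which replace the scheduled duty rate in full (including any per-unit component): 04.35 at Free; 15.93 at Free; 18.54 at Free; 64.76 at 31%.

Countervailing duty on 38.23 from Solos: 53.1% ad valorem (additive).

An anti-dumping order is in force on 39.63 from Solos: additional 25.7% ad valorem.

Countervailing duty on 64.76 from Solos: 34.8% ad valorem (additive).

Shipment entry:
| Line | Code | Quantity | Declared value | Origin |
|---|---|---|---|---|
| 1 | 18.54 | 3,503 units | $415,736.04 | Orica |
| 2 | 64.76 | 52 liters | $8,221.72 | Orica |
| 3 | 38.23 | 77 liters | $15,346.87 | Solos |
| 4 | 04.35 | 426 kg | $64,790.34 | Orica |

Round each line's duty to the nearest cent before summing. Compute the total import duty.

$12,737.43

Line 1 (18.54, Orica, 3,503 units, $415,736.04):
Base rate for 18.54 is $0.09/unit.
Origin Orica qualifies under the Bralmark–Orica agreement and 18.54 is covered: preferential rate Free applies instead.
Duty = $415,736.04 × 0% = $0.00.
Line 2 (64.76, Orica, 52 liters, $8,221.72):
Base rate for 64.76 is 32%.
Origin Orica qualifies under the Bralmark–Orica agreement and 64.76 is covered: preferential rate 31% applies instead.
The additional-duty order on 64.76 targets Solos, not Orica; it does not apply.
Duty = $8,221.72 × 31% = $2,548.73.
Line 3 (38.23, Solos, 77 liters, $15,346.87):
Base rate for 38.23 is 12% + $2.57/liter.
Additional duty on 38.23 from Solos: +53.1%. Applied ad valorem rate: 12% + 53.1% = 65.1%.
Duty = $15,346.87 × 65.1% + 77 × $2.57 = $10,188.70.
Line 4 (04.35, Orica, 426 kg, $64,790.34):
Base rate for 04.35 is $1.16/kg.
Origin Orica qualifies under the Bralmark–Orica agreement and 04.35 is covered: preferential rate Free applies instead.
Duty = $64,790.34 × 0% = $0.00.
Total = $0.00 + $2,548.73 + $10,188.70 + $0.00 = $12,737.43.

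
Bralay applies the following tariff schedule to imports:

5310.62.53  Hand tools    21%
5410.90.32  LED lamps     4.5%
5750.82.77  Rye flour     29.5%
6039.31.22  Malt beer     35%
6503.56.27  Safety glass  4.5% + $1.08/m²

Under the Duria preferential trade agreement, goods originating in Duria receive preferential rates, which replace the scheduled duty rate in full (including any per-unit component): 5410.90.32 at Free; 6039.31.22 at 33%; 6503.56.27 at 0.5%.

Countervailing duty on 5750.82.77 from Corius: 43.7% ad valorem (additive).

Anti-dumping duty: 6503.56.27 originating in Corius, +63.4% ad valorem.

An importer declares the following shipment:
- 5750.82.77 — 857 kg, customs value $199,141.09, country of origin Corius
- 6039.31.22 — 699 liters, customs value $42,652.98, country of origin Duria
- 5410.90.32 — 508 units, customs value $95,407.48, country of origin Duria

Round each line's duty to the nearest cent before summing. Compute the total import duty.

$159,846.76

Line 1 (5750.82.77, Corius, 857 kg, $199,141.09):
Base rate for 5750.82.77 is 29.5%.
Additional duty on 5750.82.77 from Corius: +43.7%. Applied ad valorem rate: 29.5% + 43.7% = 73.2%.
Duty = $199,141.09 × 73.2% = $145,771.28.
Line 2 (6039.31.22, Duria, 699 liters, $42,652.98):
Base rate for 6039.31.22 is 35%.
Origin Duria qualifies under the Bralay–Duria agreement and 6039.31.22 is covered: preferential rate 33% applies instead.
Duty = $42,652.98 × 33% = $14,075.48.
Line 3 (5410.90.32, Duria, 508 units, $95,407.48):
Base rate for 5410.90.32 is 4.5%.
Origin Duria qualifies under the Bralay–Duria agreement and 5410.90.32 is covered: preferential rate Free applies instead.
Duty = $95,407.48 × 0% = $0.00.
Total = $145,771.28 + $14,075.48 + $0.00 = $159,846.76.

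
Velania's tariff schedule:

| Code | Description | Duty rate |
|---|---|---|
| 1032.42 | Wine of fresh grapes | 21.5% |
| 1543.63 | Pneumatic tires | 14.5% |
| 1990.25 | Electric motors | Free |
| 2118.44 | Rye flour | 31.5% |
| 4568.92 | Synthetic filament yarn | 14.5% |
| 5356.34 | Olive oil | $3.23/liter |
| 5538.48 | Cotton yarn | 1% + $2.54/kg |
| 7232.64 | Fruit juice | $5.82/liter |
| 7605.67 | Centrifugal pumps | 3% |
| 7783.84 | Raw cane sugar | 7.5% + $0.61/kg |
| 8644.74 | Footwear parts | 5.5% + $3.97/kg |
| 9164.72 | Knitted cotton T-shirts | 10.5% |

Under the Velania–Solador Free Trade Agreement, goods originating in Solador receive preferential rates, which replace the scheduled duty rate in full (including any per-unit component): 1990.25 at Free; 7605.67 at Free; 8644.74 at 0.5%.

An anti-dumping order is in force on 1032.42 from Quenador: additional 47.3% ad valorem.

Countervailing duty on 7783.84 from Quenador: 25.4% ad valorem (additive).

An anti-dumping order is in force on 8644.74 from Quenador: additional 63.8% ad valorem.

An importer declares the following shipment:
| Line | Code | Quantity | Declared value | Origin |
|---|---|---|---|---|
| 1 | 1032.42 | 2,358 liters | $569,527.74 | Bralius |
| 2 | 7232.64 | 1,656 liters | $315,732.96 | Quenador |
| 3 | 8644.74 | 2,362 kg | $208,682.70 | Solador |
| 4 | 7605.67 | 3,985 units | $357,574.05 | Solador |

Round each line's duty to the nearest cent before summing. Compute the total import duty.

$133,129.79

Line 1 (1032.42, Bralius, 2,358 liters, $569,527.74):
Base rate for 1032.42 is 21.5%.
The additional-duty order on 1032.42 targets Quenador, not Bralius; it does not apply.
Duty = $569,527.74 × 21.5% = $122,448.46.
Line 2 (7232.64, Quenador, 1,656 liters, $315,732.96):
Base rate for 7232.64 is $5.82/liter.
Duty = 1,656 × $5.82 = $9,637.92.
Line 3 (8644.74, Solador, 2,362 kg, $208,682.70):
Base rate for 8644.74 is 5.5% + $3.97/kg.
Origin Solador qualifies under the Velania–Solador agreement and 8644.74 is covered: preferential rate 0.5% applies instead.
The additional-duty order on 8644.74 targets Quenador, not Solador; it does not apply.
Duty = $208,682.70 × 0.5% = $1,043.41.
Line 4 (7605.67, Solador, 3,985 units, $357,574.05):
Base rate for 7605.67 is 3%.
Origin Solador qualifies under the Velania–Solador agreement and 7605.67 is covered: preferential rate Free applies instead.
Duty = $357,574.05 × 0% = $0.00.
Total = $122,448.46 + $9,637.92 + $1,043.41 + $0.00 = $133,129.79.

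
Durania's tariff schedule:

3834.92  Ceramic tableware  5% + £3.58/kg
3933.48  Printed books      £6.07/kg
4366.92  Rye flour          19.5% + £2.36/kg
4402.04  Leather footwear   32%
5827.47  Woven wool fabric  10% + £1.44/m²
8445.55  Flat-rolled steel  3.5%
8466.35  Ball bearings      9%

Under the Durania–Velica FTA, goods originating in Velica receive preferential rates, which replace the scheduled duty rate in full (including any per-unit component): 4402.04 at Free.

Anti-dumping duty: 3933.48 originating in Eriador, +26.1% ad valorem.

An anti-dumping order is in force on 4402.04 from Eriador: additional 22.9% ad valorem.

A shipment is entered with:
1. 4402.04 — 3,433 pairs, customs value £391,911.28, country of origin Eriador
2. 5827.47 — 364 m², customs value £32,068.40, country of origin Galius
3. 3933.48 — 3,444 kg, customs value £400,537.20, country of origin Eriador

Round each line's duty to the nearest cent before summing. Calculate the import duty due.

£344,335.58

Line 1 (4402.04, Eriador, 3,433 pairs, £391,911.28):
Base rate for 4402.04 is 32%.
4402.04 has an FTA preferential rate, but origin Eriador is not Velica; base rate stands.
Additional duty on 4402.04 from Eriador: +22.9%. Applied ad valorem rate: 32% + 22.9% = 54.9%.
Duty = £391,911.28 × 54.9% = £215,159.29.
Line 2 (5827.47, Galius, 364 m², £32,068.40):
Base rate for 5827.47 is 10% + £1.44/m².
Duty = £32,068.40 × 10% + 364 × £1.44 = £3,731.00.
Line 3 (3933.48, Eriador, 3,444 kg, £400,537.20):
Base rate for 3933.48 is £6.07/kg.
Additional duty on 3933.48 from Eriador: +26.1% ad valorem. Applied ad valorem rate = 26.1%.
Duty = £400,537.20 × 26.1% + 3,444 × £6.07 = £125,445.29.
Total = £215,159.29 + £3,731.00 + £125,445.29 = £344,335.58.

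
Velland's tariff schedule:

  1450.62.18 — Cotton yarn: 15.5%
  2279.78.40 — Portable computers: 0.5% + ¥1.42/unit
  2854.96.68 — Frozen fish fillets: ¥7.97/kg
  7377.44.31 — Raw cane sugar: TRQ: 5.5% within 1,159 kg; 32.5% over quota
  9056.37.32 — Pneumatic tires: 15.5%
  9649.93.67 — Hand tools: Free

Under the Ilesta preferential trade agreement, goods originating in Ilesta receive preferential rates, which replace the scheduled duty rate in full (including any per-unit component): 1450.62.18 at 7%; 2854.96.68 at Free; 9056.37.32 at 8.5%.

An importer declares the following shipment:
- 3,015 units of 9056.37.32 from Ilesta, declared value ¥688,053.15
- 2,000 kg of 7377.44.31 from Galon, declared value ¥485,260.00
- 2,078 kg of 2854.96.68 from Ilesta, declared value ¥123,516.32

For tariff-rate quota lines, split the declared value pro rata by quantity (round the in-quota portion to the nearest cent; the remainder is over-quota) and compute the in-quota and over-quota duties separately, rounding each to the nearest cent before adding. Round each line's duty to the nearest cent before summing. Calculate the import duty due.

¥140,267.81

Line 1 (9056.37.32, Ilesta, 3,015 units, ¥688,053.15):
Base rate for 9056.37.32 is 15.5%.
Origin Ilesta qualifies under the Velland–Ilesta agreement and 9056.37.32 is covered: preferential rate 8.5% applies instead.
Duty = ¥688,053.15 × 8.5% = ¥58,484.52.
Line 2 (7377.44.31, Galon, 2,000 kg, ¥485,260.00):
Code 7377.44.31 is under a tariff-rate quota (threshold 1,159 kg). In-quota: 1,159 kg at 5.5%; over-quota: 841 kg at 32.5%.
Pro-rata value split: in-quota = ¥485,260.00 × 1,159/2,000 = ¥281,208.17; over-quota = ¥485,260.00 − ¥281,208.17 = ¥204,051.83.
In-quota duty = ¥281,208.17 × 5.5% = ¥15,466.45. Over-quota duty = ¥204,051.83 × 32.5% = ¥66,316.84.
Line duty = ¥15,466.45 + ¥66,316.84 = ¥81,783.29.
Line 3 (2854.96.68, Ilesta, 2,078 kg, ¥123,516.32):
Base rate for 2854.96.68 is ¥7.97/kg.
Origin Ilesta qualifies under the Velland–Ilesta agreement and 2854.96.68 is covered: preferential rate Free applies instead.
Duty = ¥123,516.32 × 0% = ¥0.00.
Total = ¥58,484.52 + ¥81,783.29 + ¥0.00 = ¥140,267.81.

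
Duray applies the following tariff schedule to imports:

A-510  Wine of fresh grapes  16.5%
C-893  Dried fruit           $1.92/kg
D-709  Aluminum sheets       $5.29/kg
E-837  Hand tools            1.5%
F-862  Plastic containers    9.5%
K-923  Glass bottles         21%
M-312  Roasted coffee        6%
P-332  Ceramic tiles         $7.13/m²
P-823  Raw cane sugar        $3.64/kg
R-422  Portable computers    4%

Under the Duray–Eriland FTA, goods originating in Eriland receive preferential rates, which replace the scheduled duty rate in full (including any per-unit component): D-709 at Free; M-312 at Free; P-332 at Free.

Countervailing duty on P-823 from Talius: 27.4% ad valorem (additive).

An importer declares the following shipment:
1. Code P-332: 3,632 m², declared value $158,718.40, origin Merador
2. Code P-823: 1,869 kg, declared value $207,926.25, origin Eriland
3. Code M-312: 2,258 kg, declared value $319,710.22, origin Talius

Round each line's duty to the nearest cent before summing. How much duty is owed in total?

Line 1 (P-332, Merador, 3,632 m², $158,718.40):
Base rate for P-332 is $7.13/m².
P-332 has an FTA preferential rate, but origin Merador is not Eriland; base rate stands.
Duty = 3,632 × $7.13 = $25,896.16.
Line 2 (P-823, Eriland, 1,869 kg, $207,926.25):
Base rate for P-823 is $3.64/kg.
Origin Eriland is the FTA partner but P-823 is not on the preference list; base rate stands.
The additional-duty order on P-823 targets Talius, not Eriland; it does not apply.
Duty = 1,869 × $3.64 = $6,803.16.
Line 3 (M-312, Talius, 2,258 kg, $319,710.22):
Base rate for M-312 is 6%.
M-312 has an FTA preferential rate, but origin Talius is not Eriland; base rate stands.
Duty = $319,710.22 × 6% = $19,182.61.
Total = $25,896.16 + $6,803.16 + $19,182.61 = $51,881.93.

$51,881.93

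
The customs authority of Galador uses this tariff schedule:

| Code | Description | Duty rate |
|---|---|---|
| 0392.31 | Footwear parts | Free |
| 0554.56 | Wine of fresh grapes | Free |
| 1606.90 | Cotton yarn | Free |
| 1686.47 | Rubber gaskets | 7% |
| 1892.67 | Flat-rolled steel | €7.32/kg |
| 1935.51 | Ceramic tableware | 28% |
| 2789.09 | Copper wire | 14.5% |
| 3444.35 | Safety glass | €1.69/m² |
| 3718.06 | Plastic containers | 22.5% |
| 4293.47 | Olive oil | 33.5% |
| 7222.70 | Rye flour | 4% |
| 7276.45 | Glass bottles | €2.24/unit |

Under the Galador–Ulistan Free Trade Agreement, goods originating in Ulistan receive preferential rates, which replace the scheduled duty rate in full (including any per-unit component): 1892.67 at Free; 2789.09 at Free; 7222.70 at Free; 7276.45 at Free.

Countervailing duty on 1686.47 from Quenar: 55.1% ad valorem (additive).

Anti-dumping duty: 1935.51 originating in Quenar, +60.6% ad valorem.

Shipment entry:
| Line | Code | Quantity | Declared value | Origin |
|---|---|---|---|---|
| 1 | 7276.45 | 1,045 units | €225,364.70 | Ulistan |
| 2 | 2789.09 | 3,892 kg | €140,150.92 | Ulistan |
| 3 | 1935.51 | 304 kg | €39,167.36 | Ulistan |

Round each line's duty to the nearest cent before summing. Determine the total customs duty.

€10,966.86

Line 1 (7276.45, Ulistan, 1,045 units, €225,364.70):
Base rate for 7276.45 is €2.24/unit.
Origin Ulistan qualifies under the Galador–Ulistan agreement and 7276.45 is covered: preferential rate Free applies instead.
Duty = €225,364.70 × 0% = €0.00.
Line 2 (2789.09, Ulistan, 3,892 kg, €140,150.92):
Base rate for 2789.09 is 14.5%.
Origin Ulistan qualifies under the Galador–Ulistan agreement and 2789.09 is covered: preferential rate Free applies instead.
Duty = €140,150.92 × 0% = €0.00.
Line 3 (1935.51, Ulistan, 304 kg, €39,167.36):
Base rate for 1935.51 is 28%.
Origin Ulistan is the FTA partner but 1935.51 is not on the preference list; base rate stands.
The additional-duty order on 1935.51 targets Quenar, not Ulistan; it does not apply.
Duty = €39,167.36 × 28% = €10,966.86.
Total = €0.00 + €0.00 + €10,966.86 = €10,966.86.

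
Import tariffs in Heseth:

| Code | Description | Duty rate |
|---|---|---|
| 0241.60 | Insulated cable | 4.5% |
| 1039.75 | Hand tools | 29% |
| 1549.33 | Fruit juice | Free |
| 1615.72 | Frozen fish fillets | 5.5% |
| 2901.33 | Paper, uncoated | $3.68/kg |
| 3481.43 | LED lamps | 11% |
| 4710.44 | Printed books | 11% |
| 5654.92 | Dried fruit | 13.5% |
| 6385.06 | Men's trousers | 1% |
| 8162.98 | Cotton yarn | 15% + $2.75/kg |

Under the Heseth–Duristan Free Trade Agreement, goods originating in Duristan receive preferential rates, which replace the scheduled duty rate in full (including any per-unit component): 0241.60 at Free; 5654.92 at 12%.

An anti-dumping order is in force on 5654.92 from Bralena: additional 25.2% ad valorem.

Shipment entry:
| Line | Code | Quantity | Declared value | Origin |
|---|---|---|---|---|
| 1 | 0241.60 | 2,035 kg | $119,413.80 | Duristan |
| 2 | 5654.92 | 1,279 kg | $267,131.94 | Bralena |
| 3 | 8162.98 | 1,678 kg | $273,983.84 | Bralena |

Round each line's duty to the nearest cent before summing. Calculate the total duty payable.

$149,092.14

Line 1 (0241.60, Duristan, 2,035 kg, $119,413.80):
Base rate for 0241.60 is 4.5%.
Origin Duristan qualifies under the Heseth–Duristan agreement and 0241.60 is covered: preferential rate Free applies instead.
Duty = $119,413.80 × 0% = $0.00.
Line 2 (5654.92, Bralena, 1,279 kg, $267,131.94):
Base rate for 5654.92 is 13.5%.
5654.92 has an FTA preferential rate, but origin Bralena is not Duristan; base rate stands.
Additional duty on 5654.92 from Bralena: +25.2%. Applied ad valorem rate: 13.5% + 25.2% = 38.7%.
Duty = $267,131.94 × 38.7% = $103,380.06.
Line 3 (8162.98, Bralena, 1,678 kg, $273,983.84):
Base rate for 8162.98 is 15% + $2.75/kg.
Duty = $273,983.84 × 15% + 1,678 × $2.75 = $45,712.08.
Total = $0.00 + $103,380.06 + $45,712.08 = $149,092.14.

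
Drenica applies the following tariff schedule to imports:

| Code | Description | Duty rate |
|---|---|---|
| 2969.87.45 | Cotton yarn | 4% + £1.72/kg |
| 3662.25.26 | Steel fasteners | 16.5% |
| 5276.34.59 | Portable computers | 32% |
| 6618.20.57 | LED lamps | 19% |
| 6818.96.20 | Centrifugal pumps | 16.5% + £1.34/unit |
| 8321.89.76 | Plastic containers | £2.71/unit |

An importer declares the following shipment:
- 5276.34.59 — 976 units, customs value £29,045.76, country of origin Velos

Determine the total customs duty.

£9,294.64

Line 1 (5276.34.59, Velos, 976 units, £29,045.76):
Base rate for 5276.34.59 is 32%.
Duty = £29,045.76 × 32% = £9,294.64.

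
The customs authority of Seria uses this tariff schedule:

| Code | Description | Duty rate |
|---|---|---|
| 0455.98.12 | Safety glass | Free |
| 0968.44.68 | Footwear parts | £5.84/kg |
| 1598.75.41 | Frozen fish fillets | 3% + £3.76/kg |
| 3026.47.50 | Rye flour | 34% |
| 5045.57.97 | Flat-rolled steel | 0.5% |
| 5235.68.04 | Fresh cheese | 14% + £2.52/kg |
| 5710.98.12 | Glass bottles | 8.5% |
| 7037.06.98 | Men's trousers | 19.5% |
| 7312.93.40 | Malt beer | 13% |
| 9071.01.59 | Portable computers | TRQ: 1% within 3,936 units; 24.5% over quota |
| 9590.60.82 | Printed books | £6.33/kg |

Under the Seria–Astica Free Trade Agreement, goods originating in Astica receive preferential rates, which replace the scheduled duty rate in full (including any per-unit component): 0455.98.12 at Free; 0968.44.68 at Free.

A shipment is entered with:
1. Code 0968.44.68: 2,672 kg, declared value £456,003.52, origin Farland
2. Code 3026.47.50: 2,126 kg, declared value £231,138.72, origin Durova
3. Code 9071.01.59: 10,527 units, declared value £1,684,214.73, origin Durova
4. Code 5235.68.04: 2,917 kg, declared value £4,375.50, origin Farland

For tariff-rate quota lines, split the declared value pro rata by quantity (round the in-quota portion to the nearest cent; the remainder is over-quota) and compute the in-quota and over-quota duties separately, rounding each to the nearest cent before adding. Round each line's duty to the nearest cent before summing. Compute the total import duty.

£366,803.31

Line 1 (0968.44.68, Farland, 2,672 kg, £456,003.52):
Base rate for 0968.44.68 is £5.84/kg.
0968.44.68 has an FTA preferential rate, but origin Farland is not Astica; base rate stands.
Duty = 2,672 × £5.84 = £15,604.48.
Line 2 (3026.47.50, Durova, 2,126 kg, £231,138.72):
Base rate for 3026.47.50 is 34%.
Duty = £231,138.72 × 34% = £78,587.16.
Line 3 (9071.01.59, Durova, 10,527 units, £1,684,214.73):
Code 9071.01.59 is under a tariff-rate quota (threshold 3,936 units). In-quota: 3,936 units at 1%; over-quota: 6,591 units at 24.5%.
Pro-rata value split: in-quota = £1,684,214.73 × 3,936/10,527 = £629,720.64; over-quota = £1,684,214.73 − £629,720.64 = £1,054,494.09.
In-quota duty = £629,720.64 × 1% = £6,297.21. Over-quota duty = £1,054,494.09 × 24.5% = £258,351.05.
Line duty = £6,297.21 + £258,351.05 = £264,648.26.
Line 4 (5235.68.04, Farland, 2,917 kg, £4,375.50):
Base rate for 5235.68.04 is 14% + £2.52/kg.
Duty = £4,375.50 × 14% + 2,917 × £2.52 = £7,963.41.
Total = £15,604.48 + £78,587.16 + £264,648.26 + £7,963.41 = £366,803.31.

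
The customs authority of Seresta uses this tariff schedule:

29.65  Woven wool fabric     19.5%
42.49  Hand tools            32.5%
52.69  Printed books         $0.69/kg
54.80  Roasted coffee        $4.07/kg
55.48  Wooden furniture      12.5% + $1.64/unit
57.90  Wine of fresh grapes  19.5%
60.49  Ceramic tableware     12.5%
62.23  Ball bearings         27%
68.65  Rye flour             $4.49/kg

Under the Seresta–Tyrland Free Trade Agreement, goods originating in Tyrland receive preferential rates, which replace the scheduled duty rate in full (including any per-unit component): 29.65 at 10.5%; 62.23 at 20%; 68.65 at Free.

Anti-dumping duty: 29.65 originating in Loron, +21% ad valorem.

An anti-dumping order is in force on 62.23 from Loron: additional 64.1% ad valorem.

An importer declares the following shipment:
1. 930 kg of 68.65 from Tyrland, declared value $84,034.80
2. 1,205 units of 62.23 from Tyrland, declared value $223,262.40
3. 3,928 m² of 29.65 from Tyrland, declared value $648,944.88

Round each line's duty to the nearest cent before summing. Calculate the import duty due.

Line 1 (68.65, Tyrland, 930 kg, $84,034.80):
Base rate for 68.65 is $4.49/kg.
Origin Tyrland qualifies under the Seresta–Tyrland agreement and 68.65 is covered: preferential rate Free applies instead.
Duty = $84,034.80 × 0% = $0.00.
Line 2 (62.23, Tyrland, 1,205 units, $223,262.40):
Base rate for 62.23 is 27%.
Origin Tyrland qualifies under the Seresta–Tyrland agreement and 62.23 is covered: preferential rate 20% applies instead.
The additional-duty order on 62.23 targets Loron, not Tyrland; it does not apply.
Duty = $223,262.40 × 20% = $44,652.48.
Line 3 (29.65, Tyrland, 3,928 m², $648,944.88):
Base rate for 29.65 is 19.5%.
Origin Tyrland qualifies under the Seresta–Tyrland agreement and 29.65 is covered: preferential rate 10.5% applies instead.
The additional-duty order on 29.65 targets Loron, not Tyrland; it does not apply.
Duty = $648,944.88 × 10.5% = $68,139.21.
Total = $0.00 + $44,652.48 + $68,139.21 = $112,791.69.

$112,791.69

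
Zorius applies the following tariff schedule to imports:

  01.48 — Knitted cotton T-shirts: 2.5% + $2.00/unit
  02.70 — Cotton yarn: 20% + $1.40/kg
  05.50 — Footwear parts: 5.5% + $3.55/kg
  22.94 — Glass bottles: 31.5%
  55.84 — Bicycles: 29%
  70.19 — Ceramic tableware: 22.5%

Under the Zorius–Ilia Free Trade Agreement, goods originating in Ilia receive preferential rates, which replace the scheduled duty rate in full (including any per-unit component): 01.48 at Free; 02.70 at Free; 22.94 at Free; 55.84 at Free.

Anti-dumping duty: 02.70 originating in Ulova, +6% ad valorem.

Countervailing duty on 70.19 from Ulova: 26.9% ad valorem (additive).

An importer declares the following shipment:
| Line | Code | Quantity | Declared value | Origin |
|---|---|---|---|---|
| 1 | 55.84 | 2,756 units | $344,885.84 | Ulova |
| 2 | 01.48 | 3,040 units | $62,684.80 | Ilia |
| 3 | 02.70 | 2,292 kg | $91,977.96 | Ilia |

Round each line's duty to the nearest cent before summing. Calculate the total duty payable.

$100,016.89

Line 1 (55.84, Ulova, 2,756 units, $344,885.84):
Base rate for 55.84 is 29%.
55.84 has an FTA preferential rate, but origin Ulova is not Ilia; base rate stands.
Duty = $344,885.84 × 29% = $100,016.89.
Line 2 (01.48, Ilia, 3,040 units, $62,684.80):
Base rate for 01.48 is 2.5% + $2.00/unit.
Origin Ilia qualifies under the Zorius–Ilia agreement and 01.48 is covered: preferential rate Free applies instead.
Duty = $62,684.80 × 0% = $0.00.
Line 3 (02.70, Ilia, 2,292 kg, $91,977.96):
Base rate for 02.70 is 20% + $1.40/kg.
Origin Ilia qualifies under the Zorius–Ilia agreement and 02.70 is covered: preferential rate Free applies instead.
The additional-duty order on 02.70 targets Ulova, not Ilia; it does not apply.
Duty = $91,977.96 × 0% = $0.00.
Total = $100,016.89 + $0.00 + $0.00 = $100,016.89.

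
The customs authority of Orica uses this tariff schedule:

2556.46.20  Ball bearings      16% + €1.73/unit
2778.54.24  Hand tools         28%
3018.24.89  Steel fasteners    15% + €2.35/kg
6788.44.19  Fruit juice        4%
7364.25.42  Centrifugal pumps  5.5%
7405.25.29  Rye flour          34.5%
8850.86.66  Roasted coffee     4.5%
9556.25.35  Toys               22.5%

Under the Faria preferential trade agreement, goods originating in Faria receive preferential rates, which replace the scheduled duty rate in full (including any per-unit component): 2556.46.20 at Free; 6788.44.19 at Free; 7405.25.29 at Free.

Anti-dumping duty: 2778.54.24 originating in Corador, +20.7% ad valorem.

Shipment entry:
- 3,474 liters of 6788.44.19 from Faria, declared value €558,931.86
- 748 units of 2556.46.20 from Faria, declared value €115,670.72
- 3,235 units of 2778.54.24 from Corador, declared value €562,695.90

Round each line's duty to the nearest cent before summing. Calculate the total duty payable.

€274,032.90

Line 1 (6788.44.19, Faria, 3,474 liters, €558,931.86):
Base rate for 6788.44.19 is 4%.
Origin Faria qualifies under the Orica–Faria agreement and 6788.44.19 is covered: preferential rate Free applies instead.
Duty = €558,931.86 × 0% = €0.00.
Line 2 (2556.46.20, Faria, 748 units, €115,670.72):
Base rate for 2556.46.20 is 16% + €1.73/unit.
Origin Faria qualifies under the Orica–Faria agreement and 2556.46.20 is covered: preferential rate Free applies instead.
Duty = €115,670.72 × 0% = €0.00.
Line 3 (2778.54.24, Corador, 3,235 units, €562,695.90):
Base rate for 2778.54.24 is 28%.
Additional duty on 2778.54.24 from Corador: +20.7%. Applied ad valorem rate: 28% + 20.7% = 48.7%.
Duty = €562,695.90 × 48.7% = €274,032.90.
Total = €0.00 + €0.00 + €274,032.90 = €274,032.90.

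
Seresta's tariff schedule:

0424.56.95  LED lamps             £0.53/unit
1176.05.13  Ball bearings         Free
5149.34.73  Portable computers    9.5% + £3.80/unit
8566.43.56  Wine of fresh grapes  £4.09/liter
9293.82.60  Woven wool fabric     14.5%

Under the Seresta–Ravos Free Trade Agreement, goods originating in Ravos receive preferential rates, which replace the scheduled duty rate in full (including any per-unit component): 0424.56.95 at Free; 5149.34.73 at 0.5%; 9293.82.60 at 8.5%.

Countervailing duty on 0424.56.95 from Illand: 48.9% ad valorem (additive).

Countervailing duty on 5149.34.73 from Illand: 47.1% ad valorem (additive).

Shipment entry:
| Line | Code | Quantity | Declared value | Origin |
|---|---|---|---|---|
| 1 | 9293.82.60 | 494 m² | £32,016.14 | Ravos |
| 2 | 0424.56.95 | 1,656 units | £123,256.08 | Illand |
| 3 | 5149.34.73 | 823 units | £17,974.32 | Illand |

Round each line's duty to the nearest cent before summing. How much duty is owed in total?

£77,172.14

Line 1 (9293.82.60, Ravos, 494 m², £32,016.14):
Base rate for 9293.82.60 is 14.5%.
Origin Ravos qualifies under the Seresta–Ravos agreement and 9293.82.60 is covered: preferential rate 8.5% applies instead.
Duty = £32,016.14 × 8.5% = £2,721.37.
Line 2 (0424.56.95, Illand, 1,656 units, £123,256.08):
Base rate for 0424.56.95 is £0.53/unit.
0424.56.95 has an FTA preferential rate, but origin Illand is not Ravos; base rate stands.
Additional duty on 0424.56.95 from Illand: +48.9% ad valorem. Applied ad valorem rate = 48.9%.
Duty = £123,256.08 × 48.9% + 1,656 × £0.53 = £61,149.90.
Line 3 (5149.34.73, Illand, 823 units, £17,974.32):
Base rate for 5149.34.73 is 9.5% + £3.80/unit.
5149.34.73 has an FTA preferential rate, but origin Illand is not Ravos; base rate stands.
Additional duty on 5149.34.73 from Illand: +47.1%. Applied ad valorem rate: 9.5% + 47.1% = 56.6%.
Duty = £17,974.32 × 56.6% + 823 × £3.80 = £13,300.87.
Total = £2,721.37 + £61,149.90 + £13,300.87 = £77,172.14.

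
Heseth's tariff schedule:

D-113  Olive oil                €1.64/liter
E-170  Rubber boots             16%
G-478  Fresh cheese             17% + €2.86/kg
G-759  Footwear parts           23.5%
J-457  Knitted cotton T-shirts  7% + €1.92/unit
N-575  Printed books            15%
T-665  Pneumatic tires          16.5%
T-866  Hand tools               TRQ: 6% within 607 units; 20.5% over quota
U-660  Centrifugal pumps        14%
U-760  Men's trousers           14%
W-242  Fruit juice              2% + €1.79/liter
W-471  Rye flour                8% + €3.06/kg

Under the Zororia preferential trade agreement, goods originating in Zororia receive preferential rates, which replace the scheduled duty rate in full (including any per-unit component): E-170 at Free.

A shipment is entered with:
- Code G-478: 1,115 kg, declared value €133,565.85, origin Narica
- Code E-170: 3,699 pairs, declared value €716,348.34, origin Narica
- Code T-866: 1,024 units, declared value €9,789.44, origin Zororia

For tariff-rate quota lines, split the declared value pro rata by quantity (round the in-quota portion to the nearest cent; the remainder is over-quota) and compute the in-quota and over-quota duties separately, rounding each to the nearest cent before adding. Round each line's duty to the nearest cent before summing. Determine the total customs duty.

€141,676.24

Line 1 (G-478, Narica, 1,115 kg, €133,565.85):
Base rate for G-478 is 17% + €2.86/kg.
Duty = €133,565.85 × 17% + 1,115 × €2.86 = €25,895.09.
Line 2 (E-170, Narica, 3,699 pairs, €716,348.34):
Base rate for E-170 is 16%.
E-170 has an FTA preferential rate, but origin Narica is not Zororia; base rate stands.
Duty = €716,348.34 × 16% = €114,615.73.
Line 3 (T-866, Zororia, 1,024 units, €9,789.44):
Code T-866 is under a tariff-rate quota (threshold 607 units). In-quota: 607 units at 6%; over-quota: 417 units at 20.5%.
Pro-rata value split: in-quota = €9,789.44 × 607/1,024 = €5,802.92; over-quota = €9,789.44 − €5,802.92 = €3,986.52.
In-quota duty = €5,802.92 × 6% = €348.18. Over-quota duty = €3,986.52 × 20.5% = €817.24.
Line duty = €348.18 + €817.24 = €1,165.42.
Total = €25,895.09 + €114,615.73 + €1,165.42 = €141,676.24.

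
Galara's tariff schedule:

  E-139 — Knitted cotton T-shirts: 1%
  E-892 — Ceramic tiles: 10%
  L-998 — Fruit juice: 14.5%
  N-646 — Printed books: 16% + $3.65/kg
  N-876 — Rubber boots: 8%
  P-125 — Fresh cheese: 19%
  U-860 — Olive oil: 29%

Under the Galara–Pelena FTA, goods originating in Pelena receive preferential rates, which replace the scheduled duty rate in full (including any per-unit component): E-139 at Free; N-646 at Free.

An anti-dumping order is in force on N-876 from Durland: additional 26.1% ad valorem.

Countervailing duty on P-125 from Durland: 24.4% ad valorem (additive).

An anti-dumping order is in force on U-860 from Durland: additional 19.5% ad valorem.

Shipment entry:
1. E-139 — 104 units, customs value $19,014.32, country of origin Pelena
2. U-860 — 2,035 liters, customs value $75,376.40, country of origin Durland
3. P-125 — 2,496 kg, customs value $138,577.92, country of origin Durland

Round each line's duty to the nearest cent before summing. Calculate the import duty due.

$96,700.37

Line 1 (E-139, Pelena, 104 units, $19,014.32):
Base rate for E-139 is 1%.
Origin Pelena qualifies under the Galara–Pelena agreement and E-139 is covered: preferential rate Free applies instead.
Duty = $19,014.32 × 0% = $0.00.
Line 2 (U-860, Durland, 2,035 liters, $75,376.40):
Base rate for U-860 is 29%.
Additional duty on U-860 from Durland: +19.5%. Applied ad valorem rate: 29% + 19.5% = 48.5%.
Duty = $75,376.40 × 48.5% = $36,557.55.
Line 3 (P-125, Durland, 2,496 kg, $138,577.92):
Base rate for P-125 is 19%.
Additional duty on P-125 from Durland: +24.4%. Applied ad valorem rate: 19% + 24.4% = 43.4%.
Duty = $138,577.92 × 43.4% = $60,142.82.
Total = $0.00 + $36,557.55 + $60,142.82 = $96,700.37.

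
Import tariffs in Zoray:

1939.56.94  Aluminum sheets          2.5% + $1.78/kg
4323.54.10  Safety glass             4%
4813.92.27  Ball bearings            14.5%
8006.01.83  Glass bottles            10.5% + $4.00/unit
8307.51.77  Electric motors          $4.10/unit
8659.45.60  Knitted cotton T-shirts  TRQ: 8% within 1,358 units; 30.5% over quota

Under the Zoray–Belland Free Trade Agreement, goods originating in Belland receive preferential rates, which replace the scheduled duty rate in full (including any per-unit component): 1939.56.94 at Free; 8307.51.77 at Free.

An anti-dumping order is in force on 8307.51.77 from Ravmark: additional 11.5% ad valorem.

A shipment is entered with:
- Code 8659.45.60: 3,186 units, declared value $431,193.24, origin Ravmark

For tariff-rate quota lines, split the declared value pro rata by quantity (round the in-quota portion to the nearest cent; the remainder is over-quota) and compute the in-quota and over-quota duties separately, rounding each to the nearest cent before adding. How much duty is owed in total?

$90,160.80

Line 1 (8659.45.60, Ravmark, 3,186 units, $431,193.24):
Code 8659.45.60 is under a tariff-rate quota (threshold 1,358 units). In-quota: 1,358 units at 8%; over-quota: 1,828 units at 30.5%.
Pro-rata value split: in-quota = $431,193.24 × 1,358/3,186 = $183,791.72; over-quota = $431,193.24 − $183,791.72 = $247,401.52.
In-quota duty = $183,791.72 × 8% = $14,703.34. Over-quota duty = $247,401.52 × 30.5% = $75,457.46.
Line duty = $14,703.34 + $75,457.46 = $90,160.80.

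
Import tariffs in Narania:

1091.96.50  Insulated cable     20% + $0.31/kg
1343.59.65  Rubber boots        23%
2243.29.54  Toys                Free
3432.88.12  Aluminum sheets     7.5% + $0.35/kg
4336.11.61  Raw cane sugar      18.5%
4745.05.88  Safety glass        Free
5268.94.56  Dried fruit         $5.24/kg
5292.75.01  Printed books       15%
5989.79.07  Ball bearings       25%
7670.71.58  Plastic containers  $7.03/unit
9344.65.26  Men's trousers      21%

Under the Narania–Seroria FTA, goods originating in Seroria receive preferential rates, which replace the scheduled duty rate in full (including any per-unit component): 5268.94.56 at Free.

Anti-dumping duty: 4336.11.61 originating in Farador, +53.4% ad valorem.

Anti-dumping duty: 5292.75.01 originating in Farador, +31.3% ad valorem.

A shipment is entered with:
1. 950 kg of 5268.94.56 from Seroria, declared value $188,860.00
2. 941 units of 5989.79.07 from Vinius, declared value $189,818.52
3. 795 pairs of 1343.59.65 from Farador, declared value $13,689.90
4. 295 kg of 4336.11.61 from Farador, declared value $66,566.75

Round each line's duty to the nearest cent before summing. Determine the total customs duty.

$98,464.80

Line 1 (5268.94.56, Seroria, 950 kg, $188,860.00):
Base rate for 5268.94.56 is $5.24/kg.
Origin Seroria qualifies under the Narania–Seroria agreement and 5268.94.56 is covered: preferential rate Free applies instead.
Duty = $188,860.00 × 0% = $0.00.
Line 2 (5989.79.07, Vinius, 941 units, $189,818.52):
Base rate for 5989.79.07 is 25%.
Duty = $189,818.52 × 25% = $47,454.63.
Line 3 (1343.59.65, Farador, 795 pairs, $13,689.90):
Base rate for 1343.59.65 is 23%.
Duty = $13,689.90 × 23% = $3,148.68.
Line 4 (4336.11.61, Farador, 295 kg, $66,566.75):
Base rate for 4336.11.61 is 18.5%.
Additional duty on 4336.11.61 from Farador: +53.4%. Applied ad valorem rate: 18.5% + 53.4% = 71.9%.
Duty = $66,566.75 × 71.9% = $47,861.49.
Total = $0.00 + $47,454.63 + $3,148.68 + $47,861.49 = $98,464.80.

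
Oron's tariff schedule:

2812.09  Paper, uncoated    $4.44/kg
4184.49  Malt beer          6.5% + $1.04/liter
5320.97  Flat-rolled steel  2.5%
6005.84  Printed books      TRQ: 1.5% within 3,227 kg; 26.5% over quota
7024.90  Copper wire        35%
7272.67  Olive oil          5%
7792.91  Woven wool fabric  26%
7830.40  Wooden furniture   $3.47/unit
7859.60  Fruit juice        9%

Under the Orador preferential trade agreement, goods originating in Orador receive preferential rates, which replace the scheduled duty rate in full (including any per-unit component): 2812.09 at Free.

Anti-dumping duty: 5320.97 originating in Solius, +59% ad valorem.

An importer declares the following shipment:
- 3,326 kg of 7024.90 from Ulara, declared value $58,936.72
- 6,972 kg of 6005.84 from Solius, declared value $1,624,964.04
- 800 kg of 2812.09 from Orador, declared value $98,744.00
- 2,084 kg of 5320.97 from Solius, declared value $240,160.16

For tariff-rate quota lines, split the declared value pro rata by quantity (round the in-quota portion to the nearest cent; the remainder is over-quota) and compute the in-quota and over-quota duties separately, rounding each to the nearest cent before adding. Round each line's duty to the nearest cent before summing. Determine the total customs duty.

$410,912.59

Line 1 (7024.90, Ulara, 3,326 kg, $58,936.72):
Base rate for 7024.90 is 35%.
Duty = $58,936.72 × 35% = $20,627.85.
Line 2 (6005.84, Solius, 6,972 kg, $1,624,964.04):
Code 6005.84 is under a tariff-rate quota (threshold 3,227 kg). In-quota: 3,227 kg at 1.5%; over-quota: 3,745 kg at 26.5%.
Pro-rata value split: in-quota = $1,624,964.04 × 3,227/6,972 = $752,116.89; over-quota = $1,624,964.04 − $752,116.89 = $872,847.15.
In-quota duty = $752,116.89 × 1.5% = $11,281.75. Over-quota duty = $872,847.15 × 26.5% = $231,304.49.
Line duty = $11,281.75 + $231,304.49 = $242,586.24.
Line 3 (2812.09, Orador, 800 kg, $98,744.00):
Base rate for 2812.09 is $4.44/kg.
Origin Orador qualifies under the Oron–Orador agreement and 2812.09 is covered: preferential rate Free applies instead.
Duty = $98,744.00 × 0% = $0.00.
Line 4 (5320.97, Solius, 2,084 kg, $240,160.16):
Base rate for 5320.97 is 2.5%.
Additional duty on 5320.97 from Solius: +59%. Applied ad valorem rate: 2.5% + 59% = 61.5%.
Duty = $240,160.16 × 61.5% = $147,698.50.
Total = $20,627.85 + $242,586.24 + $0.00 + $147,698.50 = $410,912.59.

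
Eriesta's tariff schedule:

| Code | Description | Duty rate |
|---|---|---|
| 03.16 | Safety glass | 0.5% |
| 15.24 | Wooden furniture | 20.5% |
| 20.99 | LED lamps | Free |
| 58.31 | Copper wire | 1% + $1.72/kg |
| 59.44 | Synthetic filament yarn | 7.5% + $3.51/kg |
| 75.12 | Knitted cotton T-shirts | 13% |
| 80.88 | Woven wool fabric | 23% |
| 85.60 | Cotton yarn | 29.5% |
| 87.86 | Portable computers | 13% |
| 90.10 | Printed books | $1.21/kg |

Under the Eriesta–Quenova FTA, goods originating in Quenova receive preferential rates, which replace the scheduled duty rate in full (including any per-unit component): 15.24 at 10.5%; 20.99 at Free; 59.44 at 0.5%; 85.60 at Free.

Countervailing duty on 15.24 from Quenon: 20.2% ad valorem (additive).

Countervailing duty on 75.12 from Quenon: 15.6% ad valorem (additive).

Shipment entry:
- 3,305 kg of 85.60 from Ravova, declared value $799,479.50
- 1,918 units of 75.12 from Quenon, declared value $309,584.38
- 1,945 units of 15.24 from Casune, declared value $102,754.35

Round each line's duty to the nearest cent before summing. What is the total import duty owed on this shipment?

Line 1 (85.60, Ravova, 3,305 kg, $799,479.50):
Base rate for 85.60 is 29.5%.
85.60 has an FTA preferential rate, but origin Ravova is not Quenova; base rate stands.
Duty = $799,479.50 × 29.5% = $235,846.45.
Line 2 (75.12, Quenon, 1,918 units, $309,584.38):
Base rate for 75.12 is 13%.
Additional duty on 75.12 from Quenon: +15.6%. Applied ad valorem rate: 13% + 15.6% = 28.6%.
Duty = $309,584.38 × 28.6% = $88,541.13.
Line 3 (15.24, Casune, 1,945 units, $102,754.35):
Base rate for 15.24 is 20.5%.
15.24 has an FTA preferential rate, but origin Casune is not Quenova; base rate stands.
The additional-duty order on 15.24 targets Quenon, not Casune; it does not apply.
Duty = $102,754.35 × 20.5% = $21,064.64.
Total = $235,846.45 + $88,541.13 + $21,064.64 = $345,452.22.

$345,452.22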